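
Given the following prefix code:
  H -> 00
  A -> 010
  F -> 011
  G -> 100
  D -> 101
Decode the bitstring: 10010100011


Decoding step by step:
Bits 100 -> G
Bits 101 -> D
Bits 00 -> H
Bits 011 -> F


Decoded message: GDHF


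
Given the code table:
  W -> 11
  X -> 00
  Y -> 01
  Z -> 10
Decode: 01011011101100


Decoding:
01 -> Y
01 -> Y
10 -> Z
11 -> W
10 -> Z
11 -> W
00 -> X


Result: YYZWZWX


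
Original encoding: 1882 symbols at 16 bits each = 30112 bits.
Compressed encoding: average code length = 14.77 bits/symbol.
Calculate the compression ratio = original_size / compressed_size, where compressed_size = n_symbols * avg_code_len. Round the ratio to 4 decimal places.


original_size = n_symbols * orig_bits = 1882 * 16 = 30112 bits
compressed_size = n_symbols * avg_code_len = 1882 * 14.77 = 27797.14 bits
ratio = original_size / compressed_size = 30112 / 27797.14 = 1.0833

Compression ratio = 1.0833


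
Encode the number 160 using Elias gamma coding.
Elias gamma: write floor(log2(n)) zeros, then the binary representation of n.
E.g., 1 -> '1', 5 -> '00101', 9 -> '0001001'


num_bits = floor(log2(160)) + 1 = 8
leading_zeros = num_bits - 1 = 7
binary(160) = 10100000

Elias gamma(160) = '0000000' + '10100000' = 000000010100000 (15 bits)


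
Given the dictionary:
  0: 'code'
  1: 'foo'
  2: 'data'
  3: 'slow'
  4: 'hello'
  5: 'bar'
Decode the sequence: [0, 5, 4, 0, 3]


Look up each index in the dictionary:
  0 -> 'code'
  5 -> 'bar'
  4 -> 'hello'
  0 -> 'code'
  3 -> 'slow'

Decoded: "code bar hello code slow"


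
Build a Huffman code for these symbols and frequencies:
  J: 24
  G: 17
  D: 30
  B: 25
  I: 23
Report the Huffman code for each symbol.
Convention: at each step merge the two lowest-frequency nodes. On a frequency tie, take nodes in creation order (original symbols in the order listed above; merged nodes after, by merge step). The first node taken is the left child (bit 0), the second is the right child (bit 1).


Huffman tree construction:
Step 1: Merge G(17) + I(23) = 40
Step 2: Merge J(24) + B(25) = 49
Step 3: Merge D(30) + (G+I)(40) = 70
Step 4: Merge (J+B)(49) + (D+(G+I))(70) = 119
Read each symbol's code off the tree from the root (left child = 0, right child = 1).

Codes:
  J: 00 (length 2)
  G: 110 (length 3)
  D: 10 (length 2)
  B: 01 (length 2)
  I: 111 (length 3)
Average code length: 278/119 = 2.3361 bits/symbol


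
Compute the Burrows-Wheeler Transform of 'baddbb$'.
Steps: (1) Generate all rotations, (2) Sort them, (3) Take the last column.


Rotations (sorted):
  0: $baddbb -> last char: b
  1: addbb$b -> last char: b
  2: b$baddb -> last char: b
  3: baddbb$ -> last char: $
  4: bb$badd -> last char: d
  5: dbb$bad -> last char: d
  6: ddbb$ba -> last char: a


BWT = bbb$dda


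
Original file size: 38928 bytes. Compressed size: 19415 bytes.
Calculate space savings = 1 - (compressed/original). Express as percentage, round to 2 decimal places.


ratio = compressed/original = 19415/38928 = 0.498741
savings = 1 - ratio = 1 - 0.498741 = 0.501259
as a percentage: 0.501259 * 100 = 50.13%

Space savings = 1 - 19415/38928 = 50.13%


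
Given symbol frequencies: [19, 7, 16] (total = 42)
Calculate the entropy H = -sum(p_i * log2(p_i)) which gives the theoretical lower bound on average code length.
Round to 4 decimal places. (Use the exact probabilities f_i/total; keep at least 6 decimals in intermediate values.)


Per-symbol terms -p_i * log2(p_i) with p_i = f_i/42:
  p = 19/42 = 0.452381: log2(p) = -1.144390, -p*log2(p) = 0.517700
  p = 7/42 = 0.166667: log2(p) = -2.584963, -p*log2(p) = 0.430827
  p = 16/42 = 0.380952: log2(p) = -1.392317, -p*log2(p) = 0.530407
H = 0.517700 + 0.430827 + 0.530407 = 1.478934

H = 1.4789 bits/symbol


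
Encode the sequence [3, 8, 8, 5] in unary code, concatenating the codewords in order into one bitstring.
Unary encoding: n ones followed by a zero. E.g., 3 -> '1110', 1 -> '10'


Encode each number as n ones followed by a terminating 0:
  3 -> 1110 (4 bits)
  8 -> 111111110 (9 bits)
  8 -> 111111110 (9 bits)
  5 -> 111110 (6 bits)
Total length = 4 + 9 + 9 + 6 = 28 bits.

Unary([3, 8, 8, 5]) = 1110111111110111111110111110 (28 bits)


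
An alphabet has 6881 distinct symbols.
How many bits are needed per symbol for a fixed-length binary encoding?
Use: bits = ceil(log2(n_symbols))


log2(6881) = 12.7484
Bracket: 2^12 = 4096 < 6881 <= 2^13 = 8192
So ceil(log2(6881)) = 13

bits = ceil(log2(6881)) = ceil(12.7484) = 13 bits


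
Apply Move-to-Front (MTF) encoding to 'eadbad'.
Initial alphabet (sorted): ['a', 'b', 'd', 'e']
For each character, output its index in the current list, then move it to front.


MTF encoding:
'e': index 3 in ['a', 'b', 'd', 'e'] -> ['e', 'a', 'b', 'd']
'a': index 1 in ['e', 'a', 'b', 'd'] -> ['a', 'e', 'b', 'd']
'd': index 3 in ['a', 'e', 'b', 'd'] -> ['d', 'a', 'e', 'b']
'b': index 3 in ['d', 'a', 'e', 'b'] -> ['b', 'd', 'a', 'e']
'a': index 2 in ['b', 'd', 'a', 'e'] -> ['a', 'b', 'd', 'e']
'd': index 2 in ['a', 'b', 'd', 'e'] -> ['d', 'a', 'b', 'e']


Output: [3, 1, 3, 3, 2, 2]


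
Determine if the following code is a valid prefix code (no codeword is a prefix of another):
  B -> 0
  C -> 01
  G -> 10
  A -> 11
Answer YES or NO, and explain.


Checking each pair (does one codeword prefix another?):
  B='0' vs C='01': prefix -- VIOLATION

NO -- this is NOT a valid prefix code. B (0) is a prefix of C (01).


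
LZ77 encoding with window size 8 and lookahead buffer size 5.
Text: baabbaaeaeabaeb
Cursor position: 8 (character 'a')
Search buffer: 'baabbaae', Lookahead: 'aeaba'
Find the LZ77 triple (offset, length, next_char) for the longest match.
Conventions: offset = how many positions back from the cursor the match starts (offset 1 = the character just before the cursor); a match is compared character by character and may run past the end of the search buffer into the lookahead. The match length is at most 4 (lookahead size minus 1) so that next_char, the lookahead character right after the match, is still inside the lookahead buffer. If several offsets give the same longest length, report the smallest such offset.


Try each offset into the search buffer:
  offset=1 (pos 7, char 'e'): match length 0
  offset=2 (pos 6, char 'a'): match length 3
  offset=3 (pos 5, char 'a'): match length 1
  offset=4 (pos 4, char 'b'): match length 0
  offset=5 (pos 3, char 'b'): match length 0
  offset=6 (pos 2, char 'a'): match length 1
  offset=7 (pos 1, char 'a'): match length 1
  offset=8 (pos 0, char 'b'): match length 0
Longest match has length 3 at offset 2.
next_char = character at position 8 + 3 = 11 -> 'b'

Best match: offset=2, length=3 (matching 'aea' starting at position 6)
LZ77 triple: (2, 3, 'b')


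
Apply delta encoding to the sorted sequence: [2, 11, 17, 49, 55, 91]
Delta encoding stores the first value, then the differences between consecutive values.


First value: 2
Deltas:
  11 - 2 = 9
  17 - 11 = 6
  49 - 17 = 32
  55 - 49 = 6
  91 - 55 = 36


Delta encoded: [2, 9, 6, 32, 6, 36]


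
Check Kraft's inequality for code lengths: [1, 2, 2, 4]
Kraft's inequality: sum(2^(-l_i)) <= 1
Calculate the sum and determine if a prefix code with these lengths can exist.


Sum = 2^(-1) + 2^(-2) + 2^(-2) + 2^(-4)
    = 0.5 + 0.25 + 0.25 + 0.0625
    = 17/16 = 1.0625
Since 1.0625 > 1, Kraft's inequality is NOT satisfied.
A prefix code with these lengths CANNOT exist.

Kraft sum = 1.0625. Not satisfied.


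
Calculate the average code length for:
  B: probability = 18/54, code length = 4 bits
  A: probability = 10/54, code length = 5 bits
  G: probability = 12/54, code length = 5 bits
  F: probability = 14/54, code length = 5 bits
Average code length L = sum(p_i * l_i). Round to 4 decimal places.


Weighted contributions p_i * l_i:
  B: (18/54) * 4 = 72/54
  A: (10/54) * 5 = 50/54
  G: (12/54) * 5 = 60/54
  F: (14/54) * 5 = 70/54
Sum = (72 + 50 + 60 + 70)/54 = 252/54

L = 252/54 = 4.6667 bits/symbol


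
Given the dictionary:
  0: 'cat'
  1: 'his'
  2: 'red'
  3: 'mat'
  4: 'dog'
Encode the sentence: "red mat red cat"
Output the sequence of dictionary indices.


Look up each word in the dictionary:
  'red' -> 2
  'mat' -> 3
  'red' -> 2
  'cat' -> 0

Encoded: [2, 3, 2, 0]


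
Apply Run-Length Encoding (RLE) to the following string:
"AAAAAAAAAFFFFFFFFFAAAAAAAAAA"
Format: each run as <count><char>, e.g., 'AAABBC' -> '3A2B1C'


Scanning runs left to right:
  i=0: run of 'A' x 9 -> '9A'
  i=9: run of 'F' x 9 -> '9F'
  i=18: run of 'A' x 10 -> '10A'

RLE = 9A9F10A


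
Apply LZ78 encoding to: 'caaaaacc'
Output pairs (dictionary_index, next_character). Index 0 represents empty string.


LZ78 encoding steps:
Dictionary: {0: ''}
Step 1: w='' (idx 0), next='c' -> output (0, 'c'), add 'c' as idx 1
Step 2: w='' (idx 0), next='a' -> output (0, 'a'), add 'a' as idx 2
Step 3: w='a' (idx 2), next='a' -> output (2, 'a'), add 'aa' as idx 3
Step 4: w='aa' (idx 3), next='c' -> output (3, 'c'), add 'aac' as idx 4
Step 5: w='c' (idx 1), end of input -> output (1, '')


Encoded: [(0, 'c'), (0, 'a'), (2, 'a'), (3, 'c'), (1, '')]


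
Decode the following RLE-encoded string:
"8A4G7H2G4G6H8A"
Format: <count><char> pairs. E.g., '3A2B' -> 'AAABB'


Expanding each <count><char> pair:
  8A -> 'AAAAAAAA'
  4G -> 'GGGG'
  7H -> 'HHHHHHH'
  2G -> 'GG'
  4G -> 'GGGG'
  6H -> 'HHHHHH'
  8A -> 'AAAAAAAA'

Decoded = AAAAAAAAGGGGHHHHHHHGGGGGGHHHHHHAAAAAAAA


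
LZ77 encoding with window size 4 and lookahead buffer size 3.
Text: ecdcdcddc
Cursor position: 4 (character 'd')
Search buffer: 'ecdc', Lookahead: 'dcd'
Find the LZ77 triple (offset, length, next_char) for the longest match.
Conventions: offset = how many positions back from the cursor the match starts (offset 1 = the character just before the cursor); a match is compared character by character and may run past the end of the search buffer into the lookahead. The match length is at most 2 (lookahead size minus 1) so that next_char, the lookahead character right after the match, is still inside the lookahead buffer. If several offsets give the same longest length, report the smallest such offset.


Try each offset into the search buffer:
  offset=1 (pos 3, char 'c'): match length 0
  offset=2 (pos 2, char 'd'): match length 2
  offset=3 (pos 1, char 'c'): match length 0
  offset=4 (pos 0, char 'e'): match length 0
Longest match has length 2 at offset 2.
next_char = character at position 4 + 2 = 6 -> 'd'

Best match: offset=2, length=2 (matching 'dc' starting at position 2)
LZ77 triple: (2, 2, 'd')


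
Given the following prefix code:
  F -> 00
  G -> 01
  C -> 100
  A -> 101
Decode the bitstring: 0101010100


Decoding step by step:
Bits 01 -> G
Bits 01 -> G
Bits 01 -> G
Bits 01 -> G
Bits 00 -> F


Decoded message: GGGGF


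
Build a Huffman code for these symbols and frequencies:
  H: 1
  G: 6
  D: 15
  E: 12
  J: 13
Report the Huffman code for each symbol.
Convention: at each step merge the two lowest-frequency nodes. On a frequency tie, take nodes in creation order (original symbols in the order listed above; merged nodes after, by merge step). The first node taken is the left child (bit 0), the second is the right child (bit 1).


Huffman tree construction:
Step 1: Merge H(1) + G(6) = 7
Step 2: Merge (H+G)(7) + E(12) = 19
Step 3: Merge J(13) + D(15) = 28
Step 4: Merge ((H+G)+E)(19) + (J+D)(28) = 47
Read each symbol's code off the tree from the root (left child = 0, right child = 1).

Codes:
  H: 000 (length 3)
  G: 001 (length 3)
  D: 11 (length 2)
  E: 01 (length 2)
  J: 10 (length 2)
Average code length: 101/47 = 2.1489 bits/symbol


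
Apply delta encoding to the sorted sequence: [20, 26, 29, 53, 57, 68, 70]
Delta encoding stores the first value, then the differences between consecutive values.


First value: 20
Deltas:
  26 - 20 = 6
  29 - 26 = 3
  53 - 29 = 24
  57 - 53 = 4
  68 - 57 = 11
  70 - 68 = 2


Delta encoded: [20, 6, 3, 24, 4, 11, 2]


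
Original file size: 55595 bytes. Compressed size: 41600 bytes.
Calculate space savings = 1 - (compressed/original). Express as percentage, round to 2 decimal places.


ratio = compressed/original = 41600/55595 = 0.748269
savings = 1 - ratio = 1 - 0.748269 = 0.251731
as a percentage: 0.251731 * 100 = 25.17%

Space savings = 1 - 41600/55595 = 25.17%


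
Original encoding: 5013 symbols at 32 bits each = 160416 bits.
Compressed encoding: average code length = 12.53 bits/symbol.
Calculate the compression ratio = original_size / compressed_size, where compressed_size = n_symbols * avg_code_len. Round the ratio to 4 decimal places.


original_size = n_symbols * orig_bits = 5013 * 32 = 160416 bits
compressed_size = n_symbols * avg_code_len = 5013 * 12.53 = 62812.89 bits
ratio = original_size / compressed_size = 160416 / 62812.89 = 2.5539

Compression ratio = 2.5539


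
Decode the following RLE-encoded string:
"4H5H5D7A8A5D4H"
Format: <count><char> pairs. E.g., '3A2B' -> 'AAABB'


Expanding each <count><char> pair:
  4H -> 'HHHH'
  5H -> 'HHHHH'
  5D -> 'DDDDD'
  7A -> 'AAAAAAA'
  8A -> 'AAAAAAAA'
  5D -> 'DDDDD'
  4H -> 'HHHH'

Decoded = HHHHHHHHHDDDDDAAAAAAAAAAAAAAADDDDDHHHH


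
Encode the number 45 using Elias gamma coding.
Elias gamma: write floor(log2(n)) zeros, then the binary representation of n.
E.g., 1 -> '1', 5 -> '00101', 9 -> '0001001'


num_bits = floor(log2(45)) + 1 = 6
leading_zeros = num_bits - 1 = 5
binary(45) = 101101

Elias gamma(45) = '00000' + '101101' = 00000101101 (11 bits)


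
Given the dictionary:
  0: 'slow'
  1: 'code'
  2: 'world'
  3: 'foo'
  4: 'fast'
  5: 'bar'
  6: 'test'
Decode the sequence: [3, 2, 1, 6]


Look up each index in the dictionary:
  3 -> 'foo'
  2 -> 'world'
  1 -> 'code'
  6 -> 'test'

Decoded: "foo world code test"


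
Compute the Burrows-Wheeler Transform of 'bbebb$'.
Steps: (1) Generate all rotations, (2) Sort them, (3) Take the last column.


Rotations (sorted):
  0: $bbebb -> last char: b
  1: b$bbeb -> last char: b
  2: bb$bbe -> last char: e
  3: bbebb$ -> last char: $
  4: bebb$b -> last char: b
  5: ebb$bb -> last char: b


BWT = bbe$bb


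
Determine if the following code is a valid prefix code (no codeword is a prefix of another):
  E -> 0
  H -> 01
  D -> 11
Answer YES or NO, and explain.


Checking each pair (does one codeword prefix another?):
  E='0' vs H='01': prefix -- VIOLATION

NO -- this is NOT a valid prefix code. E (0) is a prefix of H (01).


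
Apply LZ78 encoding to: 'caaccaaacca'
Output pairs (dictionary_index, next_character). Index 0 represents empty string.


LZ78 encoding steps:
Dictionary: {0: ''}
Step 1: w='' (idx 0), next='c' -> output (0, 'c'), add 'c' as idx 1
Step 2: w='' (idx 0), next='a' -> output (0, 'a'), add 'a' as idx 2
Step 3: w='a' (idx 2), next='c' -> output (2, 'c'), add 'ac' as idx 3
Step 4: w='c' (idx 1), next='a' -> output (1, 'a'), add 'ca' as idx 4
Step 5: w='a' (idx 2), next='a' -> output (2, 'a'), add 'aa' as idx 5
Step 6: w='c' (idx 1), next='c' -> output (1, 'c'), add 'cc' as idx 6
Step 7: w='a' (idx 2), end of input -> output (2, '')


Encoded: [(0, 'c'), (0, 'a'), (2, 'c'), (1, 'a'), (2, 'a'), (1, 'c'), (2, '')]


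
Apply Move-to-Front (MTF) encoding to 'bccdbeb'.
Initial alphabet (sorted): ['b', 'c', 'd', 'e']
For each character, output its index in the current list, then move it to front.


MTF encoding:
'b': index 0 in ['b', 'c', 'd', 'e'] -> ['b', 'c', 'd', 'e']
'c': index 1 in ['b', 'c', 'd', 'e'] -> ['c', 'b', 'd', 'e']
'c': index 0 in ['c', 'b', 'd', 'e'] -> ['c', 'b', 'd', 'e']
'd': index 2 in ['c', 'b', 'd', 'e'] -> ['d', 'c', 'b', 'e']
'b': index 2 in ['d', 'c', 'b', 'e'] -> ['b', 'd', 'c', 'e']
'e': index 3 in ['b', 'd', 'c', 'e'] -> ['e', 'b', 'd', 'c']
'b': index 1 in ['e', 'b', 'd', 'c'] -> ['b', 'e', 'd', 'c']


Output: [0, 1, 0, 2, 2, 3, 1]


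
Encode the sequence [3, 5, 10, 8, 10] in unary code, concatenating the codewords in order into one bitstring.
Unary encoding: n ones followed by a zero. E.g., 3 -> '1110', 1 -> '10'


Encode each number as n ones followed by a terminating 0:
  3 -> 1110 (4 bits)
  5 -> 111110 (6 bits)
  10 -> 11111111110 (11 bits)
  8 -> 111111110 (9 bits)
  10 -> 11111111110 (11 bits)
Total length = 4 + 6 + 11 + 9 + 11 = 41 bits.

Unary([3, 5, 10, 8, 10]) = 11101111101111111111011111111011111111110 (41 bits)


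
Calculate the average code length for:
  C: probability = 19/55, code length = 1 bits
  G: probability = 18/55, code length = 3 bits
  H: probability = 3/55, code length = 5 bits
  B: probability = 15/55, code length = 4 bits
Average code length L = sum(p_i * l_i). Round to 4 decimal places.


Weighted contributions p_i * l_i:
  C: (19/55) * 1 = 19/55
  G: (18/55) * 3 = 54/55
  H: (3/55) * 5 = 15/55
  B: (15/55) * 4 = 60/55
Sum = (19 + 54 + 15 + 60)/55 = 148/55

L = 148/55 = 2.6909 bits/symbol


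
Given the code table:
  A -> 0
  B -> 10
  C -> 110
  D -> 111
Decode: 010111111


Decoding:
0 -> A
10 -> B
111 -> D
111 -> D


Result: ABDD


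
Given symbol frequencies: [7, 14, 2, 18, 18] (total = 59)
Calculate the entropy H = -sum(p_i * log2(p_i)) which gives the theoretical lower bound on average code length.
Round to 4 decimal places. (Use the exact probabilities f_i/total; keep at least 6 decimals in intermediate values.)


Per-symbol terms -p_i * log2(p_i) with p_i = f_i/59:
  p = 7/59 = 0.118644: log2(p) = -3.075288, -p*log2(p) = 0.364865
  p = 14/59 = 0.237288: log2(p) = -2.075288, -p*log2(p) = 0.492441
  p = 2/59 = 0.033898: log2(p) = -4.882643, -p*log2(p) = 0.165513
  p = 18/59 = 0.305085: log2(p) = -1.712718, -p*log2(p) = 0.522524
  p = 18/59 = 0.305085: log2(p) = -1.712718, -p*log2(p) = 0.522524
H = 0.364865 + 0.492441 + 0.165513 + 0.522524 + 0.522524 = 2.067867

H = 2.0679 bits/symbol


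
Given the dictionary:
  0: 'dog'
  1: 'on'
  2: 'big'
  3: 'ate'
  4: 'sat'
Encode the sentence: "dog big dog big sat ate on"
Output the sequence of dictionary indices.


Look up each word in the dictionary:
  'dog' -> 0
  'big' -> 2
  'dog' -> 0
  'big' -> 2
  'sat' -> 4
  'ate' -> 3
  'on' -> 1

Encoded: [0, 2, 0, 2, 4, 3, 1]


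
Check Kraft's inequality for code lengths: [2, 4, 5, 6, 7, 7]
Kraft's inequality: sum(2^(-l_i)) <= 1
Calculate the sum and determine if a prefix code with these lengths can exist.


Sum = 2^(-2) + 2^(-4) + 2^(-5) + 2^(-6) + 2^(-7) + 2^(-7)
    = 0.25 + 0.0625 + 0.03125 + 0.015625 + 0.0078125 + 0.0078125
    = 48/128 = 0.375
Since 0.375 <= 1, Kraft's inequality IS satisfied.
A prefix code with these lengths CAN exist.

Kraft sum = 0.375. Satisfied.


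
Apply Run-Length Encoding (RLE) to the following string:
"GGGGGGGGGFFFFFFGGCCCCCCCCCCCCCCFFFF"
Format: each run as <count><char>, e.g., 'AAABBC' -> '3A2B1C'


Scanning runs left to right:
  i=0: run of 'G' x 9 -> '9G'
  i=9: run of 'F' x 6 -> '6F'
  i=15: run of 'G' x 2 -> '2G'
  i=17: run of 'C' x 14 -> '14C'
  i=31: run of 'F' x 4 -> '4F'

RLE = 9G6F2G14C4F


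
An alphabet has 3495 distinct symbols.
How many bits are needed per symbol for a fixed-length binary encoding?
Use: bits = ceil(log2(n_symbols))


log2(3495) = 11.7711
Bracket: 2^11 = 2048 < 3495 <= 2^12 = 4096
So ceil(log2(3495)) = 12

bits = ceil(log2(3495)) = ceil(11.7711) = 12 bits


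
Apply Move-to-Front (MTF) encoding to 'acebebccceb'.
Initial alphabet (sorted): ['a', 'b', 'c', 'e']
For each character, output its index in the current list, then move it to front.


MTF encoding:
'a': index 0 in ['a', 'b', 'c', 'e'] -> ['a', 'b', 'c', 'e']
'c': index 2 in ['a', 'b', 'c', 'e'] -> ['c', 'a', 'b', 'e']
'e': index 3 in ['c', 'a', 'b', 'e'] -> ['e', 'c', 'a', 'b']
'b': index 3 in ['e', 'c', 'a', 'b'] -> ['b', 'e', 'c', 'a']
'e': index 1 in ['b', 'e', 'c', 'a'] -> ['e', 'b', 'c', 'a']
'b': index 1 in ['e', 'b', 'c', 'a'] -> ['b', 'e', 'c', 'a']
'c': index 2 in ['b', 'e', 'c', 'a'] -> ['c', 'b', 'e', 'a']
'c': index 0 in ['c', 'b', 'e', 'a'] -> ['c', 'b', 'e', 'a']
'c': index 0 in ['c', 'b', 'e', 'a'] -> ['c', 'b', 'e', 'a']
'e': index 2 in ['c', 'b', 'e', 'a'] -> ['e', 'c', 'b', 'a']
'b': index 2 in ['e', 'c', 'b', 'a'] -> ['b', 'e', 'c', 'a']


Output: [0, 2, 3, 3, 1, 1, 2, 0, 0, 2, 2]


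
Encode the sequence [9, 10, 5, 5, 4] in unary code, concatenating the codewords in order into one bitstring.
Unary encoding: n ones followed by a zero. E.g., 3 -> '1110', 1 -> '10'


Encode each number as n ones followed by a terminating 0:
  9 -> 1111111110 (10 bits)
  10 -> 11111111110 (11 bits)
  5 -> 111110 (6 bits)
  5 -> 111110 (6 bits)
  4 -> 11110 (5 bits)
Total length = 10 + 11 + 6 + 6 + 5 = 38 bits.

Unary([9, 10, 5, 5, 4]) = 11111111101111111111011111011111011110 (38 bits)


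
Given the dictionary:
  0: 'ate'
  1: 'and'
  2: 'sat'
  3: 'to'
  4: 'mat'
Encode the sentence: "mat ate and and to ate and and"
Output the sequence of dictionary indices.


Look up each word in the dictionary:
  'mat' -> 4
  'ate' -> 0
  'and' -> 1
  'and' -> 1
  'to' -> 3
  'ate' -> 0
  'and' -> 1
  'and' -> 1

Encoded: [4, 0, 1, 1, 3, 0, 1, 1]


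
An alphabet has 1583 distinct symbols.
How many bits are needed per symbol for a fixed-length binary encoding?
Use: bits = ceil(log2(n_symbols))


log2(1583) = 10.6284
Bracket: 2^10 = 1024 < 1583 <= 2^11 = 2048
So ceil(log2(1583)) = 11

bits = ceil(log2(1583)) = ceil(10.6284) = 11 bits


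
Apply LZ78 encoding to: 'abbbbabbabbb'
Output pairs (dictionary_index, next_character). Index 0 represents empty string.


LZ78 encoding steps:
Dictionary: {0: ''}
Step 1: w='' (idx 0), next='a' -> output (0, 'a'), add 'a' as idx 1
Step 2: w='' (idx 0), next='b' -> output (0, 'b'), add 'b' as idx 2
Step 3: w='b' (idx 2), next='b' -> output (2, 'b'), add 'bb' as idx 3
Step 4: w='b' (idx 2), next='a' -> output (2, 'a'), add 'ba' as idx 4
Step 5: w='bb' (idx 3), next='a' -> output (3, 'a'), add 'bba' as idx 5
Step 6: w='bb' (idx 3), next='b' -> output (3, 'b'), add 'bbb' as idx 6


Encoded: [(0, 'a'), (0, 'b'), (2, 'b'), (2, 'a'), (3, 'a'), (3, 'b')]


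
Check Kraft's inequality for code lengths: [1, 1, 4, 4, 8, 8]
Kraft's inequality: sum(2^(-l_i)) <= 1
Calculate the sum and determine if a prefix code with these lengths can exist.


Sum = 2^(-1) + 2^(-1) + 2^(-4) + 2^(-4) + 2^(-8) + 2^(-8)
    = 0.5 + 0.5 + 0.0625 + 0.0625 + 0.00390625 + 0.00390625
    = 290/256 = 1.1328125
Since 1.1328125 > 1, Kraft's inequality is NOT satisfied.
A prefix code with these lengths CANNOT exist.

Kraft sum = 1.1328125. Not satisfied.


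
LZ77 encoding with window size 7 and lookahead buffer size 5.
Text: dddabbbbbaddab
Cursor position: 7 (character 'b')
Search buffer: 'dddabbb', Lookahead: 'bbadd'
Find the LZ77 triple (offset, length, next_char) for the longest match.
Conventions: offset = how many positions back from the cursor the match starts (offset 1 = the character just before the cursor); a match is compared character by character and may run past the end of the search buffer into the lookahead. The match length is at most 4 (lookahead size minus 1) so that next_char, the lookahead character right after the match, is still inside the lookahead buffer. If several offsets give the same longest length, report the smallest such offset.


Try each offset into the search buffer:
  offset=1 (pos 6, char 'b'): match length 2
  offset=2 (pos 5, char 'b'): match length 2
  offset=3 (pos 4, char 'b'): match length 2
  offset=4 (pos 3, char 'a'): match length 0
  offset=5 (pos 2, char 'd'): match length 0
  offset=6 (pos 1, char 'd'): match length 0
  offset=7 (pos 0, char 'd'): match length 0
Longest match has length 2, found at offsets 1, 2, 3; take the smallest, offset 1.
next_char = character at position 7 + 2 = 9 -> 'a'

Best match: offset=1, length=2 (matching 'bb' starting at position 6)
LZ77 triple: (1, 2, 'a')


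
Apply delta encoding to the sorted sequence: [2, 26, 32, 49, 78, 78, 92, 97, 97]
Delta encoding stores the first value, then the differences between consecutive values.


First value: 2
Deltas:
  26 - 2 = 24
  32 - 26 = 6
  49 - 32 = 17
  78 - 49 = 29
  78 - 78 = 0
  92 - 78 = 14
  97 - 92 = 5
  97 - 97 = 0


Delta encoded: [2, 24, 6, 17, 29, 0, 14, 5, 0]


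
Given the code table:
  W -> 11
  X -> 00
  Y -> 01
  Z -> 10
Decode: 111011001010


Decoding:
11 -> W
10 -> Z
11 -> W
00 -> X
10 -> Z
10 -> Z


Result: WZWXZZ


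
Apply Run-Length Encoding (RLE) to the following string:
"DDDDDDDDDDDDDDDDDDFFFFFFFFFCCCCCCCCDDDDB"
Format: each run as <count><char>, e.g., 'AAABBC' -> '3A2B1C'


Scanning runs left to right:
  i=0: run of 'D' x 18 -> '18D'
  i=18: run of 'F' x 9 -> '9F'
  i=27: run of 'C' x 8 -> '8C'
  i=35: run of 'D' x 4 -> '4D'
  i=39: run of 'B' x 1 -> '1B'

RLE = 18D9F8C4D1B


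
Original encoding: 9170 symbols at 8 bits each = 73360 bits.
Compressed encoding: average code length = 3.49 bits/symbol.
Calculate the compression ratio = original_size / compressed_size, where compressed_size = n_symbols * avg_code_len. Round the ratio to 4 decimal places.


original_size = n_symbols * orig_bits = 9170 * 8 = 73360 bits
compressed_size = n_symbols * avg_code_len = 9170 * 3.49 = 32003.3 bits
ratio = original_size / compressed_size = 73360 / 32003.3 = 2.2923

Compression ratio = 2.2923


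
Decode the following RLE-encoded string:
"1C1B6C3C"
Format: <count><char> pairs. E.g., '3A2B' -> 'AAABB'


Expanding each <count><char> pair:
  1C -> 'C'
  1B -> 'B'
  6C -> 'CCCCCC'
  3C -> 'CCC'

Decoded = CBCCCCCCCCC


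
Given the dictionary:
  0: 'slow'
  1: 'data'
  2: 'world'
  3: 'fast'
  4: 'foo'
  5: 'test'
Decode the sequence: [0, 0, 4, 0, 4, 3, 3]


Look up each index in the dictionary:
  0 -> 'slow'
  0 -> 'slow'
  4 -> 'foo'
  0 -> 'slow'
  4 -> 'foo'
  3 -> 'fast'
  3 -> 'fast'

Decoded: "slow slow foo slow foo fast fast"


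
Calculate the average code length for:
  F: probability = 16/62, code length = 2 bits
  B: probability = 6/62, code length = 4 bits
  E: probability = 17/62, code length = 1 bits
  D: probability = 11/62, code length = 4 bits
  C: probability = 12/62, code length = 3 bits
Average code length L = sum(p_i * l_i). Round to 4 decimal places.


Weighted contributions p_i * l_i:
  F: (16/62) * 2 = 32/62
  B: (6/62) * 4 = 24/62
  E: (17/62) * 1 = 17/62
  D: (11/62) * 4 = 44/62
  C: (12/62) * 3 = 36/62
Sum = (32 + 24 + 17 + 44 + 36)/62 = 153/62

L = 153/62 = 2.4677 bits/symbol


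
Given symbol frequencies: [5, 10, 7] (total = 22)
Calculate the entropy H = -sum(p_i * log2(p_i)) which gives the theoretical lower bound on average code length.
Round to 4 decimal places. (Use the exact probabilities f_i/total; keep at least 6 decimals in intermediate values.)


Per-symbol terms -p_i * log2(p_i) with p_i = f_i/22:
  p = 5/22 = 0.227273: log2(p) = -2.137504, -p*log2(p) = 0.485796
  p = 10/22 = 0.454545: log2(p) = -1.137504, -p*log2(p) = 0.517047
  p = 7/22 = 0.318182: log2(p) = -1.652077, -p*log2(p) = 0.525661
H = 0.485796 + 0.517047 + 0.525661 = 1.528504

H = 1.5285 bits/symbol


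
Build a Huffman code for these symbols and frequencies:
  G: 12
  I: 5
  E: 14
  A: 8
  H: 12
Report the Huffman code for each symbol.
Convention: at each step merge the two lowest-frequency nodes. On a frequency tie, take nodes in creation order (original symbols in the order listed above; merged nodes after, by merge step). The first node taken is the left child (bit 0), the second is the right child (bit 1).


Huffman tree construction:
Step 1: Merge I(5) + A(8) = 13
Step 2: Merge G(12) + H(12) = 24
Step 3: Merge (I+A)(13) + E(14) = 27
Step 4: Merge (G+H)(24) + ((I+A)+E)(27) = 51
Read each symbol's code off the tree from the root (left child = 0, right child = 1).

Codes:
  G: 00 (length 2)
  I: 100 (length 3)
  E: 11 (length 2)
  A: 101 (length 3)
  H: 01 (length 2)
Average code length: 115/51 = 2.2549 bits/symbol


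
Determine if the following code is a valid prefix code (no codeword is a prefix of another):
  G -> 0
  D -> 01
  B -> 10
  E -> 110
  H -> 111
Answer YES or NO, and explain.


Checking each pair (does one codeword prefix another?):
  G='0' vs D='01': prefix -- VIOLATION

NO -- this is NOT a valid prefix code. G (0) is a prefix of D (01).


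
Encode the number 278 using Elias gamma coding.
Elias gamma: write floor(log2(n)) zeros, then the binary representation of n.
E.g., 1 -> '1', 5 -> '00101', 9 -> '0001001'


num_bits = floor(log2(278)) + 1 = 9
leading_zeros = num_bits - 1 = 8
binary(278) = 100010110

Elias gamma(278) = '00000000' + '100010110' = 00000000100010110 (17 bits)


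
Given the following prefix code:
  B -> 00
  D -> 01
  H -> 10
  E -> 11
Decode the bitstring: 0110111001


Decoding step by step:
Bits 01 -> D
Bits 10 -> H
Bits 11 -> E
Bits 10 -> H
Bits 01 -> D


Decoded message: DHEHD


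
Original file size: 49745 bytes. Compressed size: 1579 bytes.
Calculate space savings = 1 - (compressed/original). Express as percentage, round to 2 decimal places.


ratio = compressed/original = 1579/49745 = 0.031742
savings = 1 - ratio = 1 - 0.031742 = 0.968258
as a percentage: 0.968258 * 100 = 96.83%

Space savings = 1 - 1579/49745 = 96.83%


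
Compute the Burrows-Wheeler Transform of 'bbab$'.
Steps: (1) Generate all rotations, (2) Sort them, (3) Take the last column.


Rotations (sorted):
  0: $bbab -> last char: b
  1: ab$bb -> last char: b
  2: b$bba -> last char: a
  3: bab$b -> last char: b
  4: bbab$ -> last char: $


BWT = bbab$


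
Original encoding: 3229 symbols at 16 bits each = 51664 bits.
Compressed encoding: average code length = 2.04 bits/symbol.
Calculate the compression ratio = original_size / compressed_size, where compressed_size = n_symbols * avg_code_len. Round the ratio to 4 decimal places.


original_size = n_symbols * orig_bits = 3229 * 16 = 51664 bits
compressed_size = n_symbols * avg_code_len = 3229 * 2.04 = 6587.16 bits
ratio = original_size / compressed_size = 51664 / 6587.16 = 7.8431

Compression ratio = 7.8431


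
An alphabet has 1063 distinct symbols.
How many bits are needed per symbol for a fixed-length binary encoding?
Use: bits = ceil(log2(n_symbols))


log2(1063) = 10.0539
Bracket: 2^10 = 1024 < 1063 <= 2^11 = 2048
So ceil(log2(1063)) = 11

bits = ceil(log2(1063)) = ceil(10.0539) = 11 bits


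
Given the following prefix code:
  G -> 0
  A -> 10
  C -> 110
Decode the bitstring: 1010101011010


Decoding step by step:
Bits 10 -> A
Bits 10 -> A
Bits 10 -> A
Bits 10 -> A
Bits 110 -> C
Bits 10 -> A


Decoded message: AAAACA


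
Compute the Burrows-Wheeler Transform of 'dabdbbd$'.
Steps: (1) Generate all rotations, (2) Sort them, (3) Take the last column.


Rotations (sorted):
  0: $dabdbbd -> last char: d
  1: abdbbd$d -> last char: d
  2: bbd$dabd -> last char: d
  3: bd$dabdb -> last char: b
  4: bdbbd$da -> last char: a
  5: d$dabdbb -> last char: b
  6: dabdbbd$ -> last char: $
  7: dbbd$dab -> last char: b


BWT = dddbab$b


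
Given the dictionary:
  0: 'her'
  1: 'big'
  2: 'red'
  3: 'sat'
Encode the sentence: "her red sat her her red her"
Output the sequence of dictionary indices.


Look up each word in the dictionary:
  'her' -> 0
  'red' -> 2
  'sat' -> 3
  'her' -> 0
  'her' -> 0
  'red' -> 2
  'her' -> 0

Encoded: [0, 2, 3, 0, 0, 2, 0]


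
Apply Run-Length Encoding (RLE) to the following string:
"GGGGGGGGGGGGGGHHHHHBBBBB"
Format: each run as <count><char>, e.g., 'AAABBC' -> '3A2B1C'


Scanning runs left to right:
  i=0: run of 'G' x 14 -> '14G'
  i=14: run of 'H' x 5 -> '5H'
  i=19: run of 'B' x 5 -> '5B'

RLE = 14G5H5B


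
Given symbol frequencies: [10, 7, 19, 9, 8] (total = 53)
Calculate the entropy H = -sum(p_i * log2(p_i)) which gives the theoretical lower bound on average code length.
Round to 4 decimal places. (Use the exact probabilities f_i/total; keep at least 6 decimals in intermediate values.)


Per-symbol terms -p_i * log2(p_i) with p_i = f_i/53:
  p = 10/53 = 0.188679: log2(p) = -2.405992, -p*log2(p) = 0.453961
  p = 7/53 = 0.132075: log2(p) = -2.920566, -p*log2(p) = 0.385735
  p = 19/53 = 0.358491: log2(p) = -1.479993, -p*log2(p) = 0.530564
  p = 9/53 = 0.169811: log2(p) = -2.557995, -p*log2(p) = 0.434377
  p = 8/53 = 0.150943: log2(p) = -2.727920, -p*log2(p) = 0.411762
H = 0.453961 + 0.385735 + 0.530564 + 0.434377 + 0.411762 = 2.216399

H = 2.2164 bits/symbol


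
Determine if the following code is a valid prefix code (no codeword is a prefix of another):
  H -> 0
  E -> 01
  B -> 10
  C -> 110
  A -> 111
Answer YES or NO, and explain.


Checking each pair (does one codeword prefix another?):
  H='0' vs E='01': prefix -- VIOLATION

NO -- this is NOT a valid prefix code. H (0) is a prefix of E (01).


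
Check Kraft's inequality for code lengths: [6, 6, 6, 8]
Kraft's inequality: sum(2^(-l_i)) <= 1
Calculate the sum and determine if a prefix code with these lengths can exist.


Sum = 2^(-6) + 2^(-6) + 2^(-6) + 2^(-8)
    = 0.015625 + 0.015625 + 0.015625 + 0.00390625
    = 13/256 = 0.05078125
Since 0.05078125 <= 1, Kraft's inequality IS satisfied.
A prefix code with these lengths CAN exist.

Kraft sum = 0.05078125. Satisfied.


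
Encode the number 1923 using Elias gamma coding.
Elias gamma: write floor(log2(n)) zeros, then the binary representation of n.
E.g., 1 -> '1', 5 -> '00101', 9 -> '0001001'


num_bits = floor(log2(1923)) + 1 = 11
leading_zeros = num_bits - 1 = 10
binary(1923) = 11110000011

Elias gamma(1923) = '0000000000' + '11110000011' = 000000000011110000011 (21 bits)


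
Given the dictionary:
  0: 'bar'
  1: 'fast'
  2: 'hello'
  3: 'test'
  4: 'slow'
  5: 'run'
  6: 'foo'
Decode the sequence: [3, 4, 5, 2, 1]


Look up each index in the dictionary:
  3 -> 'test'
  4 -> 'slow'
  5 -> 'run'
  2 -> 'hello'
  1 -> 'fast'

Decoded: "test slow run hello fast"


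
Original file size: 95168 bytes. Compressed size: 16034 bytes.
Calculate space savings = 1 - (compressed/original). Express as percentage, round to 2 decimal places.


ratio = compressed/original = 16034/95168 = 0.168481
savings = 1 - ratio = 1 - 0.168481 = 0.831519
as a percentage: 0.831519 * 100 = 83.15%

Space savings = 1 - 16034/95168 = 83.15%


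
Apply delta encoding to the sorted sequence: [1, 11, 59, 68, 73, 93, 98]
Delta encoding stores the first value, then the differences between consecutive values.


First value: 1
Deltas:
  11 - 1 = 10
  59 - 11 = 48
  68 - 59 = 9
  73 - 68 = 5
  93 - 73 = 20
  98 - 93 = 5


Delta encoded: [1, 10, 48, 9, 5, 20, 5]


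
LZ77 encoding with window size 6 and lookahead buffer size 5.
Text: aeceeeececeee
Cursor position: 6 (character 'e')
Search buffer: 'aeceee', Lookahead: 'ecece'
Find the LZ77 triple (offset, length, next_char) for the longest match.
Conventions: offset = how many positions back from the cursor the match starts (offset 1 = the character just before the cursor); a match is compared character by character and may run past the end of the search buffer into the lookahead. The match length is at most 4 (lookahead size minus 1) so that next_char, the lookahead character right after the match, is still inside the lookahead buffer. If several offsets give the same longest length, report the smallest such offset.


Try each offset into the search buffer:
  offset=1 (pos 5, char 'e'): match length 1
  offset=2 (pos 4, char 'e'): match length 1
  offset=3 (pos 3, char 'e'): match length 1
  offset=4 (pos 2, char 'c'): match length 0
  offset=5 (pos 1, char 'e'): match length 3
  offset=6 (pos 0, char 'a'): match length 0
Longest match has length 3 at offset 5.
next_char = character at position 6 + 3 = 9 -> 'c'

Best match: offset=5, length=3 (matching 'ece' starting at position 1)
LZ77 triple: (5, 3, 'c')


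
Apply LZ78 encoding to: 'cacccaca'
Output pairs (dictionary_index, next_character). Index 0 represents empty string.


LZ78 encoding steps:
Dictionary: {0: ''}
Step 1: w='' (idx 0), next='c' -> output (0, 'c'), add 'c' as idx 1
Step 2: w='' (idx 0), next='a' -> output (0, 'a'), add 'a' as idx 2
Step 3: w='c' (idx 1), next='c' -> output (1, 'c'), add 'cc' as idx 3
Step 4: w='c' (idx 1), next='a' -> output (1, 'a'), add 'ca' as idx 4
Step 5: w='ca' (idx 4), end of input -> output (4, '')


Encoded: [(0, 'c'), (0, 'a'), (1, 'c'), (1, 'a'), (4, '')]


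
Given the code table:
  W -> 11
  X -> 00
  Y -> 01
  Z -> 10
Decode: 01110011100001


Decoding:
01 -> Y
11 -> W
00 -> X
11 -> W
10 -> Z
00 -> X
01 -> Y


Result: YWXWZXY


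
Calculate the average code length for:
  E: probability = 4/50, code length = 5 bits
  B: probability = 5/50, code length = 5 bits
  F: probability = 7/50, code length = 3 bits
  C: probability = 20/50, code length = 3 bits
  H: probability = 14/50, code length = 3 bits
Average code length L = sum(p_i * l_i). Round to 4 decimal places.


Weighted contributions p_i * l_i:
  E: (4/50) * 5 = 20/50
  B: (5/50) * 5 = 25/50
  F: (7/50) * 3 = 21/50
  C: (20/50) * 3 = 60/50
  H: (14/50) * 3 = 42/50
Sum = (20 + 25 + 21 + 60 + 42)/50 = 168/50

L = 168/50 = 3.3600 bits/symbol


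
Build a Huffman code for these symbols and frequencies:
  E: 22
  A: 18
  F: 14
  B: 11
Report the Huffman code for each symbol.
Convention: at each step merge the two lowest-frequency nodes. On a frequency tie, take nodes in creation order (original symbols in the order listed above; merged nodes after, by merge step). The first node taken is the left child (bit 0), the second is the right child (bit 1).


Huffman tree construction:
Step 1: Merge B(11) + F(14) = 25
Step 2: Merge A(18) + E(22) = 40
Step 3: Merge (B+F)(25) + (A+E)(40) = 65
Read each symbol's code off the tree from the root (left child = 0, right child = 1).

Codes:
  E: 11 (length 2)
  A: 10 (length 2)
  F: 01 (length 2)
  B: 00 (length 2)
Average code length: 130/65 = 2.0000 bits/symbol


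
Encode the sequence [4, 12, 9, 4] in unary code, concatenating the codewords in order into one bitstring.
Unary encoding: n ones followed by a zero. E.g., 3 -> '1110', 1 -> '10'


Encode each number as n ones followed by a terminating 0:
  4 -> 11110 (5 bits)
  12 -> 1111111111110 (13 bits)
  9 -> 1111111110 (10 bits)
  4 -> 11110 (5 bits)
Total length = 5 + 13 + 10 + 5 = 33 bits.

Unary([4, 12, 9, 4]) = 111101111111111110111111111011110 (33 bits)


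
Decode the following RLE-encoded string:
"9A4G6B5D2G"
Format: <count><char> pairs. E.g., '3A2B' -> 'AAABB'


Expanding each <count><char> pair:
  9A -> 'AAAAAAAAA'
  4G -> 'GGGG'
  6B -> 'BBBBBB'
  5D -> 'DDDDD'
  2G -> 'GG'

Decoded = AAAAAAAAAGGGGBBBBBBDDDDDGG


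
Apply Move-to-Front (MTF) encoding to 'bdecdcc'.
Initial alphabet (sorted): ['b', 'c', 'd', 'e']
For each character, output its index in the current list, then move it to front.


MTF encoding:
'b': index 0 in ['b', 'c', 'd', 'e'] -> ['b', 'c', 'd', 'e']
'd': index 2 in ['b', 'c', 'd', 'e'] -> ['d', 'b', 'c', 'e']
'e': index 3 in ['d', 'b', 'c', 'e'] -> ['e', 'd', 'b', 'c']
'c': index 3 in ['e', 'd', 'b', 'c'] -> ['c', 'e', 'd', 'b']
'd': index 2 in ['c', 'e', 'd', 'b'] -> ['d', 'c', 'e', 'b']
'c': index 1 in ['d', 'c', 'e', 'b'] -> ['c', 'd', 'e', 'b']
'c': index 0 in ['c', 'd', 'e', 'b'] -> ['c', 'd', 'e', 'b']


Output: [0, 2, 3, 3, 2, 1, 0]


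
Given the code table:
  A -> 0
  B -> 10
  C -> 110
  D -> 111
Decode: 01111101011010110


Decoding:
0 -> A
111 -> D
110 -> C
10 -> B
110 -> C
10 -> B
110 -> C


Result: ADCBCBC


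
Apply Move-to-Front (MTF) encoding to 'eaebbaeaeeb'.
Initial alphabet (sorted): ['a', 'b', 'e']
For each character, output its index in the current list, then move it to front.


MTF encoding:
'e': index 2 in ['a', 'b', 'e'] -> ['e', 'a', 'b']
'a': index 1 in ['e', 'a', 'b'] -> ['a', 'e', 'b']
'e': index 1 in ['a', 'e', 'b'] -> ['e', 'a', 'b']
'b': index 2 in ['e', 'a', 'b'] -> ['b', 'e', 'a']
'b': index 0 in ['b', 'e', 'a'] -> ['b', 'e', 'a']
'a': index 2 in ['b', 'e', 'a'] -> ['a', 'b', 'e']
'e': index 2 in ['a', 'b', 'e'] -> ['e', 'a', 'b']
'a': index 1 in ['e', 'a', 'b'] -> ['a', 'e', 'b']
'e': index 1 in ['a', 'e', 'b'] -> ['e', 'a', 'b']
'e': index 0 in ['e', 'a', 'b'] -> ['e', 'a', 'b']
'b': index 2 in ['e', 'a', 'b'] -> ['b', 'e', 'a']


Output: [2, 1, 1, 2, 0, 2, 2, 1, 1, 0, 2]


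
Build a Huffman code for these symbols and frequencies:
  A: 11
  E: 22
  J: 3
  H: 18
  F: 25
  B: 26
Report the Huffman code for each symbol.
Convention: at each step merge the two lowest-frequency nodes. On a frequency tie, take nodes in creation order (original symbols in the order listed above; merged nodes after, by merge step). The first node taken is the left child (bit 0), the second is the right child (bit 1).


Huffman tree construction:
Step 1: Merge J(3) + A(11) = 14
Step 2: Merge (J+A)(14) + H(18) = 32
Step 3: Merge E(22) + F(25) = 47
Step 4: Merge B(26) + ((J+A)+H)(32) = 58
Step 5: Merge (E+F)(47) + (B+((J+A)+H))(58) = 105
Read each symbol's code off the tree from the root (left child = 0, right child = 1).

Codes:
  A: 1101 (length 4)
  E: 00 (length 2)
  J: 1100 (length 4)
  H: 111 (length 3)
  F: 01 (length 2)
  B: 10 (length 2)
Average code length: 256/105 = 2.4381 bits/symbol
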